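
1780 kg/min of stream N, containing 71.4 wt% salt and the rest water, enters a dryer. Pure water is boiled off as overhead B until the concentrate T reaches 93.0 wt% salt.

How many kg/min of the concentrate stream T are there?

1367 kg/min

salt is conserved: 1780×0.714 = 1270.9 kg/min all reports to the concentrate.
Concentrate = 1270.9/(target fraction) = 1366.6 kg/min.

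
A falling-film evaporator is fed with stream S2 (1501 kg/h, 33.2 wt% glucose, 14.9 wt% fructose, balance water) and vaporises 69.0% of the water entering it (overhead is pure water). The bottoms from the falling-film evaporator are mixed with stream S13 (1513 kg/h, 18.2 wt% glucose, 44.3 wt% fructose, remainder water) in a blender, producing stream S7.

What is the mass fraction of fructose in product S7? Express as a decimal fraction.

Vapour removed = 0.690×0.519×1501 = 537.52 kg/h; concentrate = 963.48 kg/h.
fructose reaching the mixer = 223.65 (from concentrate) + 1513×0.443 = 893.91 kg/h.
Product flow = 963.48 + 1513 = 2476.5 kg/h; fructose fraction = 0.361.

0.361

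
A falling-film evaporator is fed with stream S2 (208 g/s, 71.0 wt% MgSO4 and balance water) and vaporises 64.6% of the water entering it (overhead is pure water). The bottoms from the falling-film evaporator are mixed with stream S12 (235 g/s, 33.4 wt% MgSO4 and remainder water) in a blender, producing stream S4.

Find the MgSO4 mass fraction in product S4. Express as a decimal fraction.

Vapour removed = 0.646×0.290×208 = 38.967 g/s; concentrate = 169.03 g/s.
MgSO4 reaching the mixer = 147.68 (from concentrate) + 235×0.334 = 226.17 g/s.
Product flow = 169.03 + 235 = 404.03 g/s; MgSO4 fraction = 0.5598.

0.5598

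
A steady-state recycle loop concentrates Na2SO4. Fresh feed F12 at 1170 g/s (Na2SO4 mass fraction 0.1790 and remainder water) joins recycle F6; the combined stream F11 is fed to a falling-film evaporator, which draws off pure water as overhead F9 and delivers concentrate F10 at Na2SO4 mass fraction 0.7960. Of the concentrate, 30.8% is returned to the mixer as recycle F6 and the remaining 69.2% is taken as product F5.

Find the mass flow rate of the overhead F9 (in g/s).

906.9 g/s

Overall Na2SO4 balance (none leaves overhead): Na2SO4 in fresh feed = Na2SO4 in product, i.e. 1170×0.179 = (1−0.308)·F10·0.796.
F10 = 209.43/(0.796×0.692) = 380.21 g/s.
Recycle F6 = 0.308×380.21 = 117.1 g/s.
Combined feed F11 = 1170 + 117.1 = 1287.1 g/s.
Overhead F9 = F11 − F10 = 1287.1 − 380.21 = 906.9 g/s.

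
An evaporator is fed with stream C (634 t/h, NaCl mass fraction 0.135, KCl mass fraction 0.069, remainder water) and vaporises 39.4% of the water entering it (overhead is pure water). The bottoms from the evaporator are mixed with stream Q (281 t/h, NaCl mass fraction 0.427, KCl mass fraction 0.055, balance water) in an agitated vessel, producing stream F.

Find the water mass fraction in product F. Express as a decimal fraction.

Vapour removed = 0.394×0.796×634 = 198.84 t/h; concentrate = 435.16 t/h.
water reaching the mixer = 305.83 (from concentrate) + 281×0.518 = 451.38 t/h.
Product flow = 435.16 + 281 = 716.16 t/h; water fraction = 0.630.

0.630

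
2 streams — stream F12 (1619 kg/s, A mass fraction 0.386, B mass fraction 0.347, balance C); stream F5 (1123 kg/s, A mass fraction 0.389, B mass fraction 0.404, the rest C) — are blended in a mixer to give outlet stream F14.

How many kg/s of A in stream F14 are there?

A out = A in = 1619×0.386 + 1123×0.389 = 1061.8 kg/s.

1062 kg/s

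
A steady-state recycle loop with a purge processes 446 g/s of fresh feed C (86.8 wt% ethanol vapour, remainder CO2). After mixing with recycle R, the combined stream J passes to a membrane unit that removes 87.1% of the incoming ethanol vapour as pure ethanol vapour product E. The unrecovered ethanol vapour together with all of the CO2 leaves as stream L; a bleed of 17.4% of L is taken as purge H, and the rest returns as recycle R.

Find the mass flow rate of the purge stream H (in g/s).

68.6 g/s

CO2 enters only via C and leaves only via the purge: 446×0.132 = 0.174×(CO2 in L), and the membrane unit passes all CO2, so CO2 in J = CO2 in L = 338.34 g/s.
ethanol vapour in J: m_A = 446×0.868 + (1−0.174)·(1−0.871)·m_A, so m_A = 387.13/0.8934 = 433.3 g/s.
L = (1−0.871)×433.3 + 338.34 = 394.24 g/s.
Purge H = 0.174×394.24 = 68.598 g/s.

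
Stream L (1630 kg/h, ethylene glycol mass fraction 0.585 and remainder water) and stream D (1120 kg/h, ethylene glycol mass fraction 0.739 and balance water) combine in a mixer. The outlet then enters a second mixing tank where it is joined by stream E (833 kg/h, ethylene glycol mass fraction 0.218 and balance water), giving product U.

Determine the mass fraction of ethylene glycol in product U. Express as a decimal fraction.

Overall, product flow = 3583 kg/h.
ethylene glycol in = 1630×0.585 + 1120×0.739 + 833×0.218 = 1962.8 kg/h.
ethylene glycol fraction in U = 0.548.

0.548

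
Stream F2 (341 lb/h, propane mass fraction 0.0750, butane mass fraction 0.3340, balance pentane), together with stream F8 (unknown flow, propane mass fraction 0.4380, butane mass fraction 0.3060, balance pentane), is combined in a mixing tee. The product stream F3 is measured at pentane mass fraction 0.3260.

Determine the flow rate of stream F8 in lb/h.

1291 lb/h

Let F8 be the unknown flow. Total out = 341 + F8.
pentane balance: 201.53 + 0.256·F8 = 0.326·(341 + F8)
(0.256 − 0.326)·F8 = 0.326×341 − 201.53 = -90.365
F8 = -90.365 / -0.070 = 1290.9 lb/h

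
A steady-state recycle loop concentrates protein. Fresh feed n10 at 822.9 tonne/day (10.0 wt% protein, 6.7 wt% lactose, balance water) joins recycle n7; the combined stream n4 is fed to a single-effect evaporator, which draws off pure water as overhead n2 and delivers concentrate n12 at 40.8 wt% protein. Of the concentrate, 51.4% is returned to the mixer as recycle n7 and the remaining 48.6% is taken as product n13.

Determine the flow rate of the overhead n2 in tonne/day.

621.2 tonne/day

Overall protein balance (none leaves overhead): protein in fresh feed = protein in product, i.e. 822.9×0.100 = (1−0.514)·n12·0.408.
n12 = 82.29/(0.408×0.486) = 415 tonne/day.
Recycle n7 = 0.514×415 = 213.31 tonne/day.
Combined feed n4 = 822.9 + 213.31 = 1036.2 tonne/day.
Overhead n2 = n4 − n12 = 1036.2 − 415 = 621.21 tonne/day.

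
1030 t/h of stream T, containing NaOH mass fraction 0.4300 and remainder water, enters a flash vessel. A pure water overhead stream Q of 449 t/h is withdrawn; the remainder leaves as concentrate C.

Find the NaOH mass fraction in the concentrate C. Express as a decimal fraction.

0.7623

NaOH is not removed: 1030×0.430 = 442.9 t/h of NaOH enters C.
Concentrate = 1030 − 449 = 581 t/h.
Mass fraction = 442.9/581 = 0.7623.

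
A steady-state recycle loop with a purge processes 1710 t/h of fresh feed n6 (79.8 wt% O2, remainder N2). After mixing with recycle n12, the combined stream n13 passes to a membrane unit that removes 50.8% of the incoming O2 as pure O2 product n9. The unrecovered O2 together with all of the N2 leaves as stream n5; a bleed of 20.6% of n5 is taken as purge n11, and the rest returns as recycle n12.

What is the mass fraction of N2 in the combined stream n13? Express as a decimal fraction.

0.428

N2 enters only via n6 and leaves only via the purge: 1710×0.202 = 0.206×(N2 in n5), and the membrane unit passes all N2, so N2 in n13 = N2 in n5 = 1676.8 t/h.
O2 in n13: m_A = 1710×0.798 + (1−0.206)·(1−0.508)·m_A, so m_A = 1364.6/0.6094 = 2239.4 t/h.
n13 = 2239.4 + 1676.8 = 3916.2 t/h.
N2 fraction in n13 = 1676.8/3916.2 = 0.428.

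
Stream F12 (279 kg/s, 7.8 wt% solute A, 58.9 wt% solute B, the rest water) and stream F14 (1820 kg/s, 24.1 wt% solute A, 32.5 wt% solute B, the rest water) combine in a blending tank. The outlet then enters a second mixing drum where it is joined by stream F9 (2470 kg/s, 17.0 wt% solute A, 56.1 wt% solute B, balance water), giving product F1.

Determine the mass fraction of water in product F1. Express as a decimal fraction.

0.3386

Overall, product flow = 4569 kg/s.
water in = 279×0.333 + 1820×0.434 + 2470×0.269 = 1547.2 kg/s.
water fraction in F1 = 0.3386.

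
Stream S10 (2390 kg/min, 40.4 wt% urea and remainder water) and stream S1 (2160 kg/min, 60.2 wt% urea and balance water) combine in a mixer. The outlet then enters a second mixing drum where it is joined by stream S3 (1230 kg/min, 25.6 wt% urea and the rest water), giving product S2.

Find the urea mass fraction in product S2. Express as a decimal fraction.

0.446

Overall, product flow = 5780 kg/min.
urea in = 2390×0.404 + 2160×0.602 + 1230×0.256 = 2580.8 kg/min.
urea fraction in S2 = 0.446.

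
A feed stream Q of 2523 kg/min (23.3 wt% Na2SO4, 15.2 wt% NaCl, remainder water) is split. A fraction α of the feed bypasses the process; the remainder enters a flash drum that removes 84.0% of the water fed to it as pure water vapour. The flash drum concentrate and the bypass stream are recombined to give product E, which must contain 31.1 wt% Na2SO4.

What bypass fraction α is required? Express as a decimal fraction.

0.515

All 2523×0.233 = 587.86 kg/min of Na2SO4 reaches E, so E = 587.86/0.311 = 1890.2 kg/min and vapour = 632.78 kg/min.
The evaporator receives (1−α)·2523 of feed at 0.615 water and removes 0.840 of that water:
0.840×0.615×(1−α)×2523 = 632.78
(1−α) = 632.78/1303.4 = 0.4855;  α = 0.5145.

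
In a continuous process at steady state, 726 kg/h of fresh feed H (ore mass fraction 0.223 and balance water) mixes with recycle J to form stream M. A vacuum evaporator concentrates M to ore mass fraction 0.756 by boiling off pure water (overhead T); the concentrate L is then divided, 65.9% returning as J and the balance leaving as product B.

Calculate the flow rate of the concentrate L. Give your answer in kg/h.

628 kg/h

Overall ore balance (none leaves overhead): ore in fresh feed = ore in product, i.e. 726×0.223 = (1−0.659)·L·0.756.
L = 161.9/(0.756×0.341) = 628.01 kg/h.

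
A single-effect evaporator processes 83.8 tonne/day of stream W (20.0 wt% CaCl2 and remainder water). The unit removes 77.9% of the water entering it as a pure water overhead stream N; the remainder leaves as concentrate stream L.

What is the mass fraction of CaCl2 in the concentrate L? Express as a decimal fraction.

CaCl2 is not removed: 83.8×0.200 = 16.76 tonne/day of CaCl2 enters L.
water entering = 83.8×0.800 = 67.04 tonne/day; overhead removed = 0.779×67.04 = 52.224 tonne/day.
Concentrate = 83.8 − 52.224 = 31.576 tonne/day.
Mass fraction = 16.76/31.576 = 0.5308.

0.5308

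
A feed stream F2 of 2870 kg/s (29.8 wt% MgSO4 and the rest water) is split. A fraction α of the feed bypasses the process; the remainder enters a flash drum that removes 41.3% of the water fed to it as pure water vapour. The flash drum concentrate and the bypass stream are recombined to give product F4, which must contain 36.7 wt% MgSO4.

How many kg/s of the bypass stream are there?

1009 kg/s

All 2870×0.298 = 855.26 kg/s of MgSO4 reaches F4, so F4 = 855.26/0.367 = 2330.4 kg/s and vapour = 539.59 kg/s.
The evaporator receives (1−α)·2870 of feed at 0.702 water and removes 0.413 of that water:
0.413×0.702×(1−α)×2870 = 539.59
(1−α) = 539.59/832.09 = 0.6485;  α = 0.3515.
Bypass flow = 0.3515×2870 = 1008.9 kg/s.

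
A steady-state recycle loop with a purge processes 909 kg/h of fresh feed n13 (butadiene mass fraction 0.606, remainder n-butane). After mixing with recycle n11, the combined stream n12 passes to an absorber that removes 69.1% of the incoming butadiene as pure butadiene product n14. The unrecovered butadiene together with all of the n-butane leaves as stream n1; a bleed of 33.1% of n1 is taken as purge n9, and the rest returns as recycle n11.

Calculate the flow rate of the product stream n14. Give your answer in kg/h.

butadiene in n12: m_A = 909×0.606 + (1−0.331)·(1−0.691)·m_A, so m_A = 550.85/0.7933 = 694.4 kg/h.
Product n14 = 0.691×694.4 = 479.83 kg/h.

479.8 kg/h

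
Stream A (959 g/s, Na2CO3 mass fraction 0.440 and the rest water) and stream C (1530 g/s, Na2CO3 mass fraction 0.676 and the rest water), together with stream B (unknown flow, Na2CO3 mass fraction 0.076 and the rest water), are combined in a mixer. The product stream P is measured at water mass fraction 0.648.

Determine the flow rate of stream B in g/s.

Let B be the unknown flow. Total out = 2489 + B.
water balance: 1032.8 + 0.924·B = 0.648·(2489 + B)
(0.924 − 0.648)·B = 0.648×2489 − 1032.8 = 580.11
B = 580.11 / 0.276 = 2101.9 g/s

2102 g/s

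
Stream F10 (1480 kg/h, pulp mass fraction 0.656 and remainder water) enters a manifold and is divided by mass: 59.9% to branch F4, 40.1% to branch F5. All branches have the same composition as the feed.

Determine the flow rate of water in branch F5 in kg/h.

204.2 kg/h

Branch F5 total = 0.401×1480 = 593.48 kg/h.
water in F5 = 0.344×593.48 = 204.16 kg/h.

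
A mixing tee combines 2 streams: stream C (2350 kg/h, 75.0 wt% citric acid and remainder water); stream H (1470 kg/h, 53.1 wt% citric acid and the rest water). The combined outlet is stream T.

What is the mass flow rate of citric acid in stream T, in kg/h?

2543 kg/h

citric acid out = citric acid in = 2350×0.750 + 1470×0.531 = 2543.1 kg/h.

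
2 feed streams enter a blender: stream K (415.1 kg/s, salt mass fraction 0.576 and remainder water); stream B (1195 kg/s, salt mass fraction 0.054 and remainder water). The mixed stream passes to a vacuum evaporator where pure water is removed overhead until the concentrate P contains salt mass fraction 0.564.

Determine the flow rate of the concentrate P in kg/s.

salt entering = 415.1×0.576 + 1195×0.054 = 303.63 kg/s.
All salt reports to P, so P = 303.63/0.564 = 538.35 kg/s.

538.3 kg/s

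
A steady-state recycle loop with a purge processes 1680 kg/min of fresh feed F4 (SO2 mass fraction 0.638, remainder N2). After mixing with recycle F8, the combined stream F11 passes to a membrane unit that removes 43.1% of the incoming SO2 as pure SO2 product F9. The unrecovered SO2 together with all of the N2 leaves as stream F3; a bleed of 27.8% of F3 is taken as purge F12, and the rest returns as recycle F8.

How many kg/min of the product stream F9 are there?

784.1 kg/min

SO2 in F11: m_A = 1680×0.638 + (1−0.278)·(1−0.431)·m_A, so m_A = 1071.8/0.5892 = 1819.2 kg/min.
Product F9 = 0.431×1819.2 = 784.08 kg/min.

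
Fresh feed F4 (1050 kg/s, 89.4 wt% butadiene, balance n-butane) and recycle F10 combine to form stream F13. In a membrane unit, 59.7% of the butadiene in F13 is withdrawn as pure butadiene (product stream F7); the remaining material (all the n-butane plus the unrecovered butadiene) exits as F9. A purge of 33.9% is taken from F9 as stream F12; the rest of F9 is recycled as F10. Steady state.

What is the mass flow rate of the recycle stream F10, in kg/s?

557.9 kg/s

n-butane enters only via F4 and leaves only via the purge: 1050×0.106 = 0.339×(n-butane in F9), and the membrane unit passes all n-butane, so n-butane in F13 = n-butane in F9 = 328.32 kg/s.
butadiene in F13: m_A = 1050×0.894 + (1−0.339)·(1−0.597)·m_A, so m_A = 938.7/0.7336 = 1279.6 kg/s.
F9 = (1−0.597)×1279.6 + 328.32 = 843.98 kg/s.
Recycle F10 = (1−0.339)×843.98 = 557.87 kg/s.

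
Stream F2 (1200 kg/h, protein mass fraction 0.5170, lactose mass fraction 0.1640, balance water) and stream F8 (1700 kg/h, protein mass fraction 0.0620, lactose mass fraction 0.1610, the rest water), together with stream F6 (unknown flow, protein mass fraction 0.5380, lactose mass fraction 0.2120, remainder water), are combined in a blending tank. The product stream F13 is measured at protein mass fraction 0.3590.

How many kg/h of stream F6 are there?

1761 kg/h

Let F6 be the unknown flow. Total out = 2900 + F6.
protein balance: 725.8 + 0.538·F6 = 0.359·(2900 + F6)
(0.538 − 0.359)·F6 = 0.359×2900 − 725.8 = 315.3
F6 = 315.3 / 0.179 = 1761.5 kg/h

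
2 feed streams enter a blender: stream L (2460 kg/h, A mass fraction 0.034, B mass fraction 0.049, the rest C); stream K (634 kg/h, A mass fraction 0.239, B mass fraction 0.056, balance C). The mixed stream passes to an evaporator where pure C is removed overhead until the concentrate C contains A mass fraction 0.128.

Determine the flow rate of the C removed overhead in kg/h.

A entering = 2460×0.034 + 634×0.239 = 235.17 kg/h.
All A reports to C, so C = 235.17/0.128 = 1837.2 kg/h.
Total feed = 3094 kg/h; overhead = 3094 − 1837.2 = 1256.8 kg/h.

1257 kg/h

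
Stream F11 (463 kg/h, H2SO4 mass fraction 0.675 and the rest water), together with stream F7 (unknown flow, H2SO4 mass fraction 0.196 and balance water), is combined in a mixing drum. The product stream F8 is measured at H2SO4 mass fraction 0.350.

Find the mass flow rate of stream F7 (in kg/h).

Let F7 be the unknown flow. Total out = 463 + F7.
H2SO4 balance: 312.53 + 0.196·F7 = 0.350·(463 + F7)
(0.196 − 0.350)·F7 = 0.350×463 − 312.53 = -150.48
F7 = -150.48 / -0.154 = 977.11 kg/h

977.1 kg/h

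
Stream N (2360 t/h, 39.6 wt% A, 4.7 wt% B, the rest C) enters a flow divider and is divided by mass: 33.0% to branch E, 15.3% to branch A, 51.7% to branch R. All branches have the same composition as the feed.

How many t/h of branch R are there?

Branch R flow = 0.517×2360 = 1220.1 t/h.

1220 t/h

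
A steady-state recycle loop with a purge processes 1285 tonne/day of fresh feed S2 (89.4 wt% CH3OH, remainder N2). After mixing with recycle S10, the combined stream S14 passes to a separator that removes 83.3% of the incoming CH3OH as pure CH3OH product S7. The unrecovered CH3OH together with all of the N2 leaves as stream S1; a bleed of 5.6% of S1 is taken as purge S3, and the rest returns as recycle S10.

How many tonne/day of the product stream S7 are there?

CH3OH in S14: m_A = 1285×0.894 + (1−0.056)·(1−0.833)·m_A, so m_A = 1148.8/0.8424 = 1363.8 tonne/day.
Product S7 = 0.833×1363.8 = 1136 tonne/day.

1136 tonne/day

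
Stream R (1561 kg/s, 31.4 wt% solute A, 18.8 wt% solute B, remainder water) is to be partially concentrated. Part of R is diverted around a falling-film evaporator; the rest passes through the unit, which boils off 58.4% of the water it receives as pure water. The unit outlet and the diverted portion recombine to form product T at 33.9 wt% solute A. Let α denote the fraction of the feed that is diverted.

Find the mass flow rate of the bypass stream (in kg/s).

All 1561×0.314 = 490.15 kg/s of solute A reaches T, so T = 490.15/0.339 = 1445.9 kg/s and vapour = 115.12 kg/s.
The evaporator receives (1−α)·1561 of feed at 0.498 water and removes 0.584 of that water:
0.584×0.498×(1−α)×1561 = 115.12
(1−α) = 115.12/453.99 = 0.2536;  α = 0.7464.
Bypass flow = 0.7464×1561 = 1165.2 kg/s.

1165 kg/s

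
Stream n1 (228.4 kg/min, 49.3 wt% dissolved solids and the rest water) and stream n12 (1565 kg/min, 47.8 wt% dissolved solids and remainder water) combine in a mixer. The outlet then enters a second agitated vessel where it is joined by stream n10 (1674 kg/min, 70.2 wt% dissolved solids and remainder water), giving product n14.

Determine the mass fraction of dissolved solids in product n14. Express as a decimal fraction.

Overall, product flow = 3467.4 kg/min.
dissolved solids in = 228.4×0.493 + 1565×0.478 + 1674×0.702 = 2035.8 kg/min.
dissolved solids fraction in n14 = 0.587.

0.587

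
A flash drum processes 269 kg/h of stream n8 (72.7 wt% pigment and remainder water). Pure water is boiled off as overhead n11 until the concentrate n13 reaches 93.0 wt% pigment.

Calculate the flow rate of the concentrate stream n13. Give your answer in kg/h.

210.3 kg/h

pigment is conserved: 269×0.727 = 195.56 kg/h all reports to the concentrate.
Concentrate = 195.56/(target fraction) = 210.28 kg/h.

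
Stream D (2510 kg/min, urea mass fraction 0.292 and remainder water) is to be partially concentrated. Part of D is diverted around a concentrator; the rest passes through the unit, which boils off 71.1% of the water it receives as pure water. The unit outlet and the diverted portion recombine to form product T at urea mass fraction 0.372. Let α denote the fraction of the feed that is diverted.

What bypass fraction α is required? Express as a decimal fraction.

All 2510×0.292 = 732.92 kg/min of urea reaches T, so T = 732.92/0.372 = 1970.2 kg/min and vapour = 539.78 kg/min.
The evaporator receives (1−α)·2510 of feed at 0.708 water and removes 0.711 of that water:
0.711×0.708×(1−α)×2510 = 539.78
(1−α) = 539.78/1263.5 = 0.4272;  α = 0.5728.

0.573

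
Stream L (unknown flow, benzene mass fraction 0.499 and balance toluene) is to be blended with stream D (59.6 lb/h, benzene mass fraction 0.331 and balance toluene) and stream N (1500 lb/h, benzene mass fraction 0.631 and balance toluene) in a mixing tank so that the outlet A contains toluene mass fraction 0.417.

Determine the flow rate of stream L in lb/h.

Let L be the unknown flow. Total out = 1559.6 + L.
toluene balance: 593.37 + 0.501·L = 0.417·(1559.6 + L)
(0.501 − 0.417)·L = 0.417×1559.6 − 593.37 = 56.981
L = 56.981 / 0.084 = 678.34 lb/h

678.3 lb/h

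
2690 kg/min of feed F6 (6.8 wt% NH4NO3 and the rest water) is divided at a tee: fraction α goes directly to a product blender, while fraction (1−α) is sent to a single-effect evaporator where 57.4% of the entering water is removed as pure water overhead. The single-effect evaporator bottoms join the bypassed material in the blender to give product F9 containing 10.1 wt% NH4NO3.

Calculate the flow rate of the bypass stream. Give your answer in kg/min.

All 2690×0.068 = 182.92 kg/min of NH4NO3 reaches F9, so F9 = 182.92/0.101 = 1811.1 kg/min and vapour = 878.91 kg/min.
The evaporator receives (1−α)·2690 of feed at 0.932 water and removes 0.574 of that water:
0.574×0.932×(1−α)×2690 = 878.91
(1−α) = 878.91/1439.1 = 0.6108;  α = 0.3892.
Bypass flow = 0.3892×2690 = 1047.1 kg/min.

1047 kg/min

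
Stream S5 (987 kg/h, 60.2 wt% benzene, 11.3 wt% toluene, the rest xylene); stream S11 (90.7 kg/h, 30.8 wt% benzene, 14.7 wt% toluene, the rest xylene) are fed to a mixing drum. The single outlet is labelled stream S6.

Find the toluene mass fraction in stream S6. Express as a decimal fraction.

0.116

Total flow out = 987 + 90.7 = 1077.7 kg/h.
toluene in = 987×0.113 + 90.7×0.147 = 124.86 kg/h.
toluene mass fraction in S6 = 124.86/1077.7 = 0.116.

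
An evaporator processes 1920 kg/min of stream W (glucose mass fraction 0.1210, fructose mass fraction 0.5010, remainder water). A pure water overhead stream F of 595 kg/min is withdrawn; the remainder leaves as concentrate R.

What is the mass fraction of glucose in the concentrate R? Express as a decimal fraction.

glucose is not removed: 1920×0.121 = 232.32 kg/min of glucose enters R.
Concentrate = 1920 − 595 = 1325 kg/min.
Mass fraction = 232.32/1325 = 0.1753.

0.1753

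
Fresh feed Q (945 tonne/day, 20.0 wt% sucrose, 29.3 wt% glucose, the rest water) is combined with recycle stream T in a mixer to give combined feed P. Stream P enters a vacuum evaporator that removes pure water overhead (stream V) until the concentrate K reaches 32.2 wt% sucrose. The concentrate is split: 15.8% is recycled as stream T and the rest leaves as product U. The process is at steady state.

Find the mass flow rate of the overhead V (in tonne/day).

358 tonne/day

Overall sucrose balance (none leaves overhead): sucrose in fresh feed = sucrose in product, i.e. 945×0.200 = (1−0.158)·K·0.322.
K = 189/(0.322×0.842) = 697.1 tonne/day.
Recycle T = 0.158×697.1 = 110.14 tonne/day.
Combined feed P = 945 + 110.14 = 1055.1 tonne/day.
Overhead V = P − K = 1055.1 − 697.1 = 358.04 tonne/day.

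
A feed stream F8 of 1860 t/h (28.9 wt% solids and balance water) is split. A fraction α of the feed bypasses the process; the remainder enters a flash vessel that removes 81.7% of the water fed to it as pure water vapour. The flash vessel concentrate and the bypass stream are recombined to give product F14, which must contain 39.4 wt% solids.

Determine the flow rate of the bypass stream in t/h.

All 1860×0.289 = 537.54 t/h of solids reaches F14, so F14 = 537.54/0.394 = 1364.3 t/h and vapour = 495.69 t/h.
The evaporator receives (1−α)·1860 of feed at 0.711 water and removes 0.817 of that water:
0.817×0.711×(1−α)×1860 = 495.69
(1−α) = 495.69/1080.4 = 0.4588;  α = 0.5412.
Bypass flow = 0.5412×1860 = 1006.7 t/h.

1007 t/h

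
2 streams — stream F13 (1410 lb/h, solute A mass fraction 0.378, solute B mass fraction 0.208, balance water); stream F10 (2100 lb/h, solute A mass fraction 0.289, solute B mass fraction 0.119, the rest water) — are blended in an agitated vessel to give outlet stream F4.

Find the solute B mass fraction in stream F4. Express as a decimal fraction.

0.155

Total flow out = 1410 + 2100 = 3510 lb/h.
solute B in = 1410×0.208 + 2100×0.119 = 543.18 lb/h.
solute B mass fraction in F4 = 543.18/3510 = 0.155.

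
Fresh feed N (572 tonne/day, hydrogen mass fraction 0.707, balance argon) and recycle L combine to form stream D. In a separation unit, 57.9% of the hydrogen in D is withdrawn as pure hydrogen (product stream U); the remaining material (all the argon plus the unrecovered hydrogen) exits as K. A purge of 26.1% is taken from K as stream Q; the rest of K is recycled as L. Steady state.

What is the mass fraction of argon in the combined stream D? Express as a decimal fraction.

0.522

argon enters only via N and leaves only via the purge: 572×0.293 = 0.261×(argon in K), and the separation unit passes all argon, so argon in D = argon in K = 642.13 tonne/day.
hydrogen in D: m_A = 572×0.707 + (1−0.261)·(1−0.579)·m_A, so m_A = 404.4/0.6889 = 587.04 tonne/day.
D = 587.04 + 642.13 = 1229.2 tonne/day.
argon fraction in D = 642.13/1229.2 = 0.522.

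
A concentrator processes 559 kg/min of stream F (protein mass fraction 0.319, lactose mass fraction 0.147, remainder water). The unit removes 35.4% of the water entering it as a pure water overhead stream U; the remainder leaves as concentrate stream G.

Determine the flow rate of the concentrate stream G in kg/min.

453.3 kg/min

water entering = 559×0.534 = 298.51 kg/min; overhead removed = 0.354×298.51 = 105.67 kg/min.
Concentrate = 559 − 105.67 = 453.33 kg/min.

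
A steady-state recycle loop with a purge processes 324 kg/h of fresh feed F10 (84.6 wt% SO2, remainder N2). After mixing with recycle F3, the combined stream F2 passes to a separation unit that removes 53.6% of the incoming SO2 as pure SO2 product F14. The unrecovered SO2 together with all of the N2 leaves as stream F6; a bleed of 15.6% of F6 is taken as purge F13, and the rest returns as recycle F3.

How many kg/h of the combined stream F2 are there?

770.4 kg/h

N2 enters only via F10 and leaves only via the purge: 324×0.154 = 0.156×(N2 in F6), and the separation unit passes all N2, so N2 in F2 = N2 in F6 = 319.85 kg/h.
SO2 in F2: m_A = 324×0.846 + (1−0.156)·(1−0.536)·m_A, so m_A = 274.1/0.6084 = 450.54 kg/h.
F2 = 450.54 + 319.85 = 770.39 kg/h.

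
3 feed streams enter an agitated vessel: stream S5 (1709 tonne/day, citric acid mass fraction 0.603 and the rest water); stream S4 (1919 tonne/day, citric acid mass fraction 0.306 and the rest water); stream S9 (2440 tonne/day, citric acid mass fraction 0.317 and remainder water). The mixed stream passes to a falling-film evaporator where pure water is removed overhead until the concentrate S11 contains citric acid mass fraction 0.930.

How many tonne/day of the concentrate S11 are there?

2571 tonne/day

citric acid entering = 1709×0.603 + 1919×0.306 + 2440×0.317 = 2391.2 tonne/day.
All citric acid reports to S11, so S11 = 2391.2/0.930 = 2571.2 tonne/day.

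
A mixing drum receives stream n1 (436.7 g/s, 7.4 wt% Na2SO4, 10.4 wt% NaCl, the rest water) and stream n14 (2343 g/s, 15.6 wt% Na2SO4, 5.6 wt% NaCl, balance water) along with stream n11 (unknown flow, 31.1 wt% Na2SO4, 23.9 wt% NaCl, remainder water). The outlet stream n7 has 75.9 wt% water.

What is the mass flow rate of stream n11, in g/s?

Let n11 be the unknown flow. Total out = 2779.7 + n11.
water balance: 2205.3 + 0.450·n11 = 0.759·(2779.7 + n11)
(0.450 − 0.759)·n11 = 0.759×2779.7 − 2205.3 = -95.459
n11 = -95.459 / -0.309 = 308.93 g/s

308.9 g/s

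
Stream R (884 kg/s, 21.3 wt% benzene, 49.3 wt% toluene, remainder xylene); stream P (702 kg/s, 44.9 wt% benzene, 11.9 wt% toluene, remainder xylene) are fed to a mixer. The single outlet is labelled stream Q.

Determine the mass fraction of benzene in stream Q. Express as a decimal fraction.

Total flow out = 884 + 702 = 1586 kg/s.
benzene in = 884×0.213 + 702×0.449 = 503.49 kg/s.
benzene mass fraction in Q = 503.49/1586 = 0.317.

0.317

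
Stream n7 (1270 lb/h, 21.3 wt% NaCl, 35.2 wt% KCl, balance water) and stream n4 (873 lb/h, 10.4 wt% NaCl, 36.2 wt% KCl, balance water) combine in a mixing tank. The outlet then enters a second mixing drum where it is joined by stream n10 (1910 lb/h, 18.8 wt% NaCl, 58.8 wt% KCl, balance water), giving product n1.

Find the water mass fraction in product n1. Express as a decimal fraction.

0.3569

Overall, product flow = 4053 lb/h.
water in = 1270×0.435 + 873×0.534 + 1910×0.224 = 1446.5 lb/h.
water fraction in n1 = 0.3569.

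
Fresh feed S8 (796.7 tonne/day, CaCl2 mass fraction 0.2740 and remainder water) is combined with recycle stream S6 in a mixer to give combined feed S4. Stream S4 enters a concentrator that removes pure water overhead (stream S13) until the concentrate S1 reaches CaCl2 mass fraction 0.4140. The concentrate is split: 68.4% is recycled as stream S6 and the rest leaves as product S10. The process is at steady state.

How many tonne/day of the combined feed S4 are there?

1938 tonne/day

Overall CaCl2 balance (none leaves overhead): CaCl2 in fresh feed = CaCl2 in product, i.e. 796.7×0.274 = (1−0.684)·S1·0.414.
S1 = 218.3/(0.414×0.316) = 1668.6 tonne/day.
Recycle S6 = 0.684×1668.6 = 1141.3 tonne/day.
Combined feed S4 = 796.7 + 1141.3 = 1938 tonne/day.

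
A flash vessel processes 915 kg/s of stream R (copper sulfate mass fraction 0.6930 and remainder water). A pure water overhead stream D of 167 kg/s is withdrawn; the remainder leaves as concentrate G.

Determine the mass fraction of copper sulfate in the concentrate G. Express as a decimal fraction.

copper sulfate is not removed: 915×0.693 = 634.09 kg/s of copper sulfate enters G.
Concentrate = 915 − 167 = 748 kg/s.
Mass fraction = 634.09/748 = 0.8477.

0.8477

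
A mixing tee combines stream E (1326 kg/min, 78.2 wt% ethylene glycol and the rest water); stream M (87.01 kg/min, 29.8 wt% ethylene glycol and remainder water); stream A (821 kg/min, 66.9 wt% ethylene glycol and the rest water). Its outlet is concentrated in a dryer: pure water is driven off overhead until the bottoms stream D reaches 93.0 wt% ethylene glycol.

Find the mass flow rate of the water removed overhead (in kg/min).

ethylene glycol entering = 1326×0.782 + 87.01×0.298 + 821×0.669 = 1612.1 kg/min.
All ethylene glycol reports to D, so D = 1612.1/0.930 = 1733.5 kg/min.
Total feed = 2234 kg/min; overhead = 2234 − 1733.5 = 500.56 kg/min.

500.6 kg/min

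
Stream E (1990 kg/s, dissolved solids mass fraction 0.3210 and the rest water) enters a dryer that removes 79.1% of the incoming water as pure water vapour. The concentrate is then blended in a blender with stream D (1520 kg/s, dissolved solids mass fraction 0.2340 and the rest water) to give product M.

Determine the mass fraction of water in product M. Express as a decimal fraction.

Vapour removed = 0.791×0.679×1990 = 1068.8 kg/s; concentrate = 921.19 kg/s.
water reaching the mixer = 282.4 (from concentrate) + 1520×0.766 = 1446.7 kg/s.
Product flow = 921.19 + 1520 = 2441.2 kg/s; water fraction = 0.5926.

0.5926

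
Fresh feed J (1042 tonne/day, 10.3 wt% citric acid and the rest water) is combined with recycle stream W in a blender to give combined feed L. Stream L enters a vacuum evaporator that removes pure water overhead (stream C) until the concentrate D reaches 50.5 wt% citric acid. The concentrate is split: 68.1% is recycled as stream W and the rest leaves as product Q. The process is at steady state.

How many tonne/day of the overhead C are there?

829.5 tonne/day

Overall citric acid balance (none leaves overhead): citric acid in fresh feed = citric acid in product, i.e. 1042×0.103 = (1−0.681)·D·0.505.
D = 107.33/(0.505×0.319) = 666.23 tonne/day.
Recycle W = 0.681×666.23 = 453.7 tonne/day.
Combined feed L = 1042 + 453.7 = 1495.7 tonne/day.
Overhead C = L − D = 1495.7 − 666.23 = 829.47 tonne/day.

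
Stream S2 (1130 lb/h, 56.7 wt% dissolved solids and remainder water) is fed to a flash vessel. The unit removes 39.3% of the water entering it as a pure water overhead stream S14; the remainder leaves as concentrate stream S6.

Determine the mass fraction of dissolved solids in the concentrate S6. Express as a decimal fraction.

0.683

dissolved solids is not removed: 1130×0.567 = 640.71 lb/h of dissolved solids enters S6.
water entering = 1130×0.433 = 489.29 lb/h; overhead removed = 0.393×489.29 = 192.29 lb/h.
Concentrate = 1130 − 192.29 = 937.71 lb/h.
Mass fraction = 640.71/937.71 = 0.683.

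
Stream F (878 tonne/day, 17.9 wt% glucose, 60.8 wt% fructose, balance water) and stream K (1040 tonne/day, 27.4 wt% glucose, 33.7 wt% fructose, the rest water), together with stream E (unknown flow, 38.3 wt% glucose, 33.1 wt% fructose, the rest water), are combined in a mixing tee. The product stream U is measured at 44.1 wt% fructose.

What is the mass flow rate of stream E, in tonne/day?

Let E be the unknown flow. Total out = 1918 + E.
fructose balance: 884.3 + 0.331·E = 0.441·(1918 + E)
(0.331 − 0.441)·E = 0.441×1918 − 884.3 = -38.466
E = -38.466 / -0.110 = 349.69 tonne/day

349.7 tonne/day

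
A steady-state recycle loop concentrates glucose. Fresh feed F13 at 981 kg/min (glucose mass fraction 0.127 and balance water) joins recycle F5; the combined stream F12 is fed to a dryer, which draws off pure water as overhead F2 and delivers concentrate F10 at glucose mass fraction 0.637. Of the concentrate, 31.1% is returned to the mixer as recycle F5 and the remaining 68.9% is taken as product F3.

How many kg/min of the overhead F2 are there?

Overall glucose balance (none leaves overhead): glucose in fresh feed = glucose in product, i.e. 981×0.127 = (1−0.311)·F10·0.637.
F10 = 124.59/(0.637×0.689) = 283.87 kg/min.
Recycle F5 = 0.311×283.87 = 88.282 kg/min.
Combined feed F12 = 981 + 88.282 = 1069.3 kg/min.
Overhead F2 = F12 − F10 = 1069.3 − 283.87 = 785.42 kg/min.

785.4 kg/min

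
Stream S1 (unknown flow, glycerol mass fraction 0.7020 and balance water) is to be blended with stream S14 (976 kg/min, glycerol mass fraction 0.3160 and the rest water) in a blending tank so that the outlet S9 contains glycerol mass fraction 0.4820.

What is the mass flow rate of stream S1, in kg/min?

Let S1 be the unknown flow. Total out = 976 + S1.
glycerol balance: 308.42 + 0.702·S1 = 0.482·(976 + S1)
(0.702 − 0.482)·S1 = 0.482×976 − 308.42 = 162.02
S1 = 162.02 / 0.220 = 736.44 kg/min

736.4 kg/min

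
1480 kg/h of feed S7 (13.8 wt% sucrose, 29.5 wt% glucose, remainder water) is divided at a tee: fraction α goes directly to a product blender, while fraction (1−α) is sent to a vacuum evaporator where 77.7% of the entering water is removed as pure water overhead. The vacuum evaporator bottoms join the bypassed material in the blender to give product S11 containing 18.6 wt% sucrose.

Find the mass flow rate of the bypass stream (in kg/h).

All 1480×0.138 = 204.24 kg/h of sucrose reaches S11, so S11 = 204.24/0.186 = 1098.1 kg/h and vapour = 381.94 kg/h.
The evaporator receives (1−α)·1480 of feed at 0.567 water and removes 0.777 of that water:
0.777×0.567×(1−α)×1480 = 381.94
(1−α) = 381.94/652.03 = 0.5858;  α = 0.4142.
Bypass flow = 0.4142×1480 = 613.07 kg/h.

613.1 kg/h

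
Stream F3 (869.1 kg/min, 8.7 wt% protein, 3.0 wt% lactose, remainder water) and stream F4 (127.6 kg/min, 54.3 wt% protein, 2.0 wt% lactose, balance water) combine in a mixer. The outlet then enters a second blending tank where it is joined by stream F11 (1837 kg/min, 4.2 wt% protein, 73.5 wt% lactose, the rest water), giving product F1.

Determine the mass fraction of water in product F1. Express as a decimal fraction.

Overall, product flow = 2833.7 kg/min.
water in = 869.1×0.883 + 127.6×0.437 + 1837×0.223 = 1232.8 kg/min.
water fraction in F1 = 0.435.

0.435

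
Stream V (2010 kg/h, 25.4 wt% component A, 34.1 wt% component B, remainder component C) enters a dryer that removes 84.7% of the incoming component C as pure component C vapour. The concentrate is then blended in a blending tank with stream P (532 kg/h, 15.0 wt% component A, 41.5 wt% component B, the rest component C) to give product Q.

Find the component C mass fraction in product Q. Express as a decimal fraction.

0.192

Vapour removed = 0.847×0.405×2010 = 689.5 kg/h; concentrate = 1320.5 kg/h.
component C reaching the mixer = 124.55 (from concentrate) + 532×0.435 = 355.97 kg/h.
Product flow = 1320.5 + 532 = 1852.5 kg/h; component C fraction = 0.192.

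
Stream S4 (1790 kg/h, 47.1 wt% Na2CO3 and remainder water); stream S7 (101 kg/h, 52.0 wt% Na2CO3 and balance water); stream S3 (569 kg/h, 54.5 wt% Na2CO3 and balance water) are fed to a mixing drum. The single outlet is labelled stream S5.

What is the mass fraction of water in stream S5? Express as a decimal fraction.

0.510

Total flow out = 1790 + 101 + 569 = 2460 kg/h.
water in = 1790×0.529 + 101×0.480 + 569×0.455 = 1254.3 kg/h.
water mass fraction in S5 = 1254.3/2460 = 0.510.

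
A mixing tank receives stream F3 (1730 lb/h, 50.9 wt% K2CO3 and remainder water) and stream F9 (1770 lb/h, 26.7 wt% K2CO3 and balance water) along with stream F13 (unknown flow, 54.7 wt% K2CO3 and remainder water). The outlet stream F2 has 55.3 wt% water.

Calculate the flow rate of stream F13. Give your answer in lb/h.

Let F13 be the unknown flow. Total out = 3500 + F13.
water balance: 2146.8 + 0.453·F13 = 0.553·(3500 + F13)
(0.453 − 0.553)·F13 = 0.553×3500 − 2146.8 = -211.34
F13 = -211.34 / -0.100 = 2113.4 lb/h

2113 lb/h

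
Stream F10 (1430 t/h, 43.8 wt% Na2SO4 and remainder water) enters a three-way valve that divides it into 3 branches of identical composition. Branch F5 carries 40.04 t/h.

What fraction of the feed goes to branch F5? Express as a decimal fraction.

Fraction to F5 = 40.04/1430 = 0.0280.

0.028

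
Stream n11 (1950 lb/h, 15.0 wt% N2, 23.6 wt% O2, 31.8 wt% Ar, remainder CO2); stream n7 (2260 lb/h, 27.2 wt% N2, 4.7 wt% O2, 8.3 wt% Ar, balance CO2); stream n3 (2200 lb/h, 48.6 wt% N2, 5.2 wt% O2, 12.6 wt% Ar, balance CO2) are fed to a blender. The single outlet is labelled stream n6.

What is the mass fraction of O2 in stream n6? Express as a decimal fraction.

0.106

Total flow out = 1950 + 2260 + 2200 = 6410 lb/h.
O2 in = 1950×0.236 + 2260×0.047 + 2200×0.052 = 680.82 lb/h.
O2 mass fraction in n6 = 680.82/6410 = 0.106.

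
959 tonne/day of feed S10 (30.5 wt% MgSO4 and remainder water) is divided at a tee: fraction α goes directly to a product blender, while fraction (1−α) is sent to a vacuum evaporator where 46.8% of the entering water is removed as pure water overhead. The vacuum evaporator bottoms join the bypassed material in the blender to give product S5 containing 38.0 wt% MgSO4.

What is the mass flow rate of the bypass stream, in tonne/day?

All 959×0.305 = 292.5 tonne/day of MgSO4 reaches S5, so S5 = 292.5/0.380 = 769.72 tonne/day and vapour = 189.28 tonne/day.
The evaporator receives (1−α)·959 of feed at 0.695 water and removes 0.468 of that water:
0.468×0.695×(1−α)×959 = 189.28
(1−α) = 189.28/311.92 = 0.6068;  α = 0.3932.
Bypass flow = 0.3932×959 = 377.08 tonne/day.

377.1 tonne/day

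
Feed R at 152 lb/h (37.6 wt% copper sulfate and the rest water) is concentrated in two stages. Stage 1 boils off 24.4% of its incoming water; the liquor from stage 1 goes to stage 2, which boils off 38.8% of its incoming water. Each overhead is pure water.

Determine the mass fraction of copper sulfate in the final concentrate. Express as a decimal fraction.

0.566

water in feed = 152×0.624 = 94.848 lb/h.
After stage 1: water left = (1−0.244)×94.848 = 71.705; stream total = 128.86 lb/h.
After stage 2: water left = (1−0.388)×71.705 = 43.884; final concentrate = 101.04 lb/h.
copper sulfate fraction = 57.152/101.04 = 0.566.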